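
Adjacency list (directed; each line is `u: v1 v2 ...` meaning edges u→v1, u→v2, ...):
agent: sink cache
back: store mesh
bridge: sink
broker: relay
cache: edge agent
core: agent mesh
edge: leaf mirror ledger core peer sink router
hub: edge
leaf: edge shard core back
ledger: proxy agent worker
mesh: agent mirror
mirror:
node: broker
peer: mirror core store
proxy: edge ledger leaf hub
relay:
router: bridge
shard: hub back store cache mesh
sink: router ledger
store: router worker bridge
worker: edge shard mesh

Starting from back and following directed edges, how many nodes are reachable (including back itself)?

18

BFS from back visits: back, store, mesh, router, worker, bridge, agent, mirror, edge, shard, sink, cache, leaf, ledger, core, peer, hub, proxy
Reachable nodes: 18 of 21 total.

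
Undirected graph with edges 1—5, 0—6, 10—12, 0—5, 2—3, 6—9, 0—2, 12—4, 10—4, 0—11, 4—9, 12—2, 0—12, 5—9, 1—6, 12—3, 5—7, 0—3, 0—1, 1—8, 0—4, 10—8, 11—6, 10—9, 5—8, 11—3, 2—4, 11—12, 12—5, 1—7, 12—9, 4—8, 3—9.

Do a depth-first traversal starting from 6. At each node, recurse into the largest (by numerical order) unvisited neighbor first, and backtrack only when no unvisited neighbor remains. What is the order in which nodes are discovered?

Visit 6
6 → 11
11 → 12
12 → 10
10 → 9
9 → 5
5 → 8
8 → 4
4 → 2
2 → 3
3 → 0
0 → 1
1 → 7

6 → 11 → 12 → 10 → 9 → 5 → 8 → 4 → 2 → 3 → 0 → 1 → 7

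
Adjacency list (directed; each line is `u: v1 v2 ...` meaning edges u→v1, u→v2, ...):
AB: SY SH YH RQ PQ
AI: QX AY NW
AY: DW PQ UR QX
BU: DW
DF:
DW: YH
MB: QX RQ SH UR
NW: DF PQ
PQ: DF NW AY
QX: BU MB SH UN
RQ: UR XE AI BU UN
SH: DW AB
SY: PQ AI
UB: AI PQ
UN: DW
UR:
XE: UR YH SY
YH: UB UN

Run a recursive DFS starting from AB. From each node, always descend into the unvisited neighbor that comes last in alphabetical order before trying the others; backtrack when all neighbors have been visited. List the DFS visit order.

AB, YH, UN, DW, UB, PQ, NW, DF, AY, UR, QX, SH, MB, RQ, XE, SY, AI, BU

Visit AB
AB → YH
YH → UN
UN → DW
YH → UB
UB → PQ
PQ → NW
NW → DF
PQ → AY
AY → UR
AY → QX
QX → SH
QX → MB
MB → RQ
RQ → XE
XE → SY
SY → AI
RQ → BU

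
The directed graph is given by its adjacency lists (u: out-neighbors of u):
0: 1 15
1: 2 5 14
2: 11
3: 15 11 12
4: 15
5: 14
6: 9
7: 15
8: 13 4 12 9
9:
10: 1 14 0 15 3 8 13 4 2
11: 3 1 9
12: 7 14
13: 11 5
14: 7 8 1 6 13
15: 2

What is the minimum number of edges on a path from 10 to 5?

2

Level 0: 10
Level 1: 0, 1, 2, 3, 4, 8, 13, 14, 15
Level 2: 5, 6, 7, 9, 11, 12
5 first appears at level 2.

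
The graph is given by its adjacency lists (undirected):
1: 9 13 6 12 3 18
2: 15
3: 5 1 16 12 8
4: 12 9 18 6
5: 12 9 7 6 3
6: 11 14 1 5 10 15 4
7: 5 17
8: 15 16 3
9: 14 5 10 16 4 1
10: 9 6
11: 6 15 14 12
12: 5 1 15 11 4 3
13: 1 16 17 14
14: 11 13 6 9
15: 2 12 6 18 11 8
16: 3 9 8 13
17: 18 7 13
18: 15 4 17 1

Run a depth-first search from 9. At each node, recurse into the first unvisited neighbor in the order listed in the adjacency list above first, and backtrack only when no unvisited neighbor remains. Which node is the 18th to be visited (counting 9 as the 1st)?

10

Visit 9
9 → 14
14 → 11
11 → 6
6 → 1
1 → 13
13 → 16
16 → 3
3 → 5
5 → 12
12 → 15
15 → 2
15 → 18
18 → 4
18 → 17
17 → 7
15 → 8
6 → 10

Visit order: 9, 14, 11, 6, 1, 13, 16, 3, 5, 12, 15, 2, 18, 4, 17, 7, 8, 10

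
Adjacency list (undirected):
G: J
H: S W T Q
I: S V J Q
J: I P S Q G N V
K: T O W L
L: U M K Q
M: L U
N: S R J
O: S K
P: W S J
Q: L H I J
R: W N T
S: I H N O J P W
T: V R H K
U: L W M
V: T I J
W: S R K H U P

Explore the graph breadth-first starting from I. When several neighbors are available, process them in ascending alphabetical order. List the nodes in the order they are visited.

I, J, Q, S, V, G, N, P, H, L, O, W, T, R, K, M, U

Visit I; enqueue J, Q, S, V → queue [J, Q, S, V]
Visit J; enqueue G, N, P → queue [Q, S, V, G, N, P]
Visit Q; enqueue H, L → queue [S, V, G, N, P, H, L]
Visit S; enqueue O, W → queue [V, G, N, P, H, L, O, W]
Visit V; enqueue T → queue [G, N, P, H, L, O, W, T]
Visit G → queue [N, P, H, L, O, W, T]
Visit N; enqueue R → queue [P, H, L, O, W, T, R]
Visit P → queue [H, L, O, W, T, R]
Visit H → queue [L, O, W, T, R]
Visit L; enqueue K, M, U → queue [O, W, T, R, K, M, U]
Visit O → queue [W, T, R, K, M, U]
Visit W → queue [T, R, K, M, U]
Visit T → queue [R, K, M, U]
Visit R → queue [K, M, U]
Visit K → queue [M, U]
Visit M → queue [U]
Visit U → queue []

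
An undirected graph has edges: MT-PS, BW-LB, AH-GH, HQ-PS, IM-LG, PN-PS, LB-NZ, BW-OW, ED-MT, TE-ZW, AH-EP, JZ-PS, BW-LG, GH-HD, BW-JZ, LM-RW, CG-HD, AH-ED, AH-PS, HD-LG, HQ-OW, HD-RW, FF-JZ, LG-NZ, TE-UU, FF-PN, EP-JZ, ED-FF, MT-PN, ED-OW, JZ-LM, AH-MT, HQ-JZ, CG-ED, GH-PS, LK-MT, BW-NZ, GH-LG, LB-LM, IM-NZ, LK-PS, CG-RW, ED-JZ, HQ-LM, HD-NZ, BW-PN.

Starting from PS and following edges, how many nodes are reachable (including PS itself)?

BFS from PS visits: PS, AH, GH, HQ, JZ, LK, MT, PN, ED, EP, HD, LG, LM, OW, BW, FF, CG, NZ, RW, IM, LB
Reachable nodes: 21 of 24 total.

21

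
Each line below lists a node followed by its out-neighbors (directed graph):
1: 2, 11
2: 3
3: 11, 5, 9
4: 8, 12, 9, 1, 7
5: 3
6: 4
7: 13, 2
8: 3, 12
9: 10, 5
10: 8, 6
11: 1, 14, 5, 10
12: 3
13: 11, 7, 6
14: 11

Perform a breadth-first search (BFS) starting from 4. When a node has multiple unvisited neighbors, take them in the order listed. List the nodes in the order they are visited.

Visit 4; enqueue 8, 12, 9, 1, 7 → queue [8, 12, 9, 1, 7]
Visit 8; enqueue 3 → queue [12, 9, 1, 7, 3]
Visit 12 → queue [9, 1, 7, 3]
Visit 9; enqueue 10, 5 → queue [1, 7, 3, 10, 5]
Visit 1; enqueue 2, 11 → queue [7, 3, 10, 5, 2, 11]
Visit 7; enqueue 13 → queue [3, 10, 5, 2, 11, 13]
Visit 3 → queue [10, 5, 2, 11, 13]
Visit 10; enqueue 6 → queue [5, 2, 11, 13, 6]
Visit 5 → queue [2, 11, 13, 6]
Visit 2 → queue [11, 13, 6]
Visit 11; enqueue 14 → queue [13, 6, 14]
Visit 13 → queue [6, 14]
Visit 6 → queue [14]
Visit 14 → queue []

4, 8, 12, 9, 1, 7, 3, 10, 5, 2, 11, 13, 6, 14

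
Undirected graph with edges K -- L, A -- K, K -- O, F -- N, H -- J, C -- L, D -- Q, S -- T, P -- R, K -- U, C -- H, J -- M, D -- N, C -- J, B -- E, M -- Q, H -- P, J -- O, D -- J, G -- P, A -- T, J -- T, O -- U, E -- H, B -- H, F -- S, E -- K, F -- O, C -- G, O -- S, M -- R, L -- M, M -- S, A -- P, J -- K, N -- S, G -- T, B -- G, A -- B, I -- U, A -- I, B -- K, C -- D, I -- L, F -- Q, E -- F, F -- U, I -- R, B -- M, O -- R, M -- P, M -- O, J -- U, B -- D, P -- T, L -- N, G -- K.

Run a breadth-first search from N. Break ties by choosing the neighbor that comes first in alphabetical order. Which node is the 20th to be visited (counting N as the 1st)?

R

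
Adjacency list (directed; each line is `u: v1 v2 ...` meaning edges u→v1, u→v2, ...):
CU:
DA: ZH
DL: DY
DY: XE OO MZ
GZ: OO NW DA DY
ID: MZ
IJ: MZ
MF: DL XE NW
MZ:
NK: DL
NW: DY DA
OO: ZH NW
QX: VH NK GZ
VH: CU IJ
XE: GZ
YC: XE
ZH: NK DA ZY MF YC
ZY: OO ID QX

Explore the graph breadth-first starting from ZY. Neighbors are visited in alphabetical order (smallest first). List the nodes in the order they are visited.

ZY, ID, OO, QX, MZ, NW, ZH, GZ, NK, VH, DA, DY, MF, YC, DL, CU, IJ, XE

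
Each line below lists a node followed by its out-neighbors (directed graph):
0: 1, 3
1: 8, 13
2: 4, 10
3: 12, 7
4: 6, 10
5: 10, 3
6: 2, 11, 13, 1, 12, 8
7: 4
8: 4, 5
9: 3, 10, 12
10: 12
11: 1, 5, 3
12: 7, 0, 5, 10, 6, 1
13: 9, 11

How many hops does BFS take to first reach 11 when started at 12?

2

Level 0: 12
Level 1: 0, 1, 5, 6, 7, 10
Level 2: 2, 3, 4, 8, 11, 13
Level 3: 9
11 first appears at level 2.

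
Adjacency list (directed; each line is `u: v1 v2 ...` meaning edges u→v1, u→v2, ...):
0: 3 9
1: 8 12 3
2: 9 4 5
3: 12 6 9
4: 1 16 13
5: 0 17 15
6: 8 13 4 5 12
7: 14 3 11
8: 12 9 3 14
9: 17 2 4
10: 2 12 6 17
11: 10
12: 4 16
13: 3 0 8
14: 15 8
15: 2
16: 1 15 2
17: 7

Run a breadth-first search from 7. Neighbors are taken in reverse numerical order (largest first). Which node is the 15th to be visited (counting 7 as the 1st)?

Visit 7; enqueue 14, 11, 3 → queue [14, 11, 3]
Visit 14; enqueue 15, 8 → queue [11, 3, 15, 8]
Visit 11; enqueue 10 → queue [3, 15, 8, 10]
Visit 3; enqueue 12, 9, 6 → queue [15, 8, 10, 12, 9, 6]
Visit 15; enqueue 2 → queue [8, 10, 12, 9, 6, 2]
Visit 8 → queue [10, 12, 9, 6, 2]
Visit 10; enqueue 17 → queue [12, 9, 6, 2, 17]
Visit 12; enqueue 16, 4 → queue [9, 6, 2, 17, 16, 4]
Visit 9 → queue [6, 2, 17, 16, 4]
Visit 6; enqueue 13, 5 → queue [2, 17, 16, 4, 13, 5]
Visit 2 → queue [17, 16, 4, 13, 5]
Visit 17 → queue [16, 4, 13, 5]
Visit 16; enqueue 1 → queue [4, 13, 5, 1]
Visit 4 → queue [13, 5, 1]
Visit 13; enqueue 0 → queue [5, 1, 0]
Visit 5 → queue [1, 0]
Visit 1 → queue [0]
Visit 0 → queue []

Visit order: 7, 14, 11, 3, 15, 8, 10, 12, 9, 6, 2, 17, 16, 4, 13, 5, 1, 0

13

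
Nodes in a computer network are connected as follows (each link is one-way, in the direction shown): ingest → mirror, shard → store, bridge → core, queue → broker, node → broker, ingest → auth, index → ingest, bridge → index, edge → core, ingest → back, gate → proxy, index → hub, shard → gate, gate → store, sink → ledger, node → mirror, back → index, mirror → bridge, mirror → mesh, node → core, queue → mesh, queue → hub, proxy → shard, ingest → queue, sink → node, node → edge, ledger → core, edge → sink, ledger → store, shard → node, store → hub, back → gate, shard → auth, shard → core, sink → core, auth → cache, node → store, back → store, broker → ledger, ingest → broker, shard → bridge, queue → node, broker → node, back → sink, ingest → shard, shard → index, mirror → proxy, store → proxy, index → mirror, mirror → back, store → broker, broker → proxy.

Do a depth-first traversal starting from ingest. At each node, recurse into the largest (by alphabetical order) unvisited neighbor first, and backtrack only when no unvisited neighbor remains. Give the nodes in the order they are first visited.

Visit ingest
ingest → shard
shard → store
store → proxy
store → hub
store → broker
broker → node
node → mirror
mirror → mesh
mirror → bridge
bridge → index
bridge → core
mirror → back
back → sink
sink → ledger
back → gate
node → edge
shard → auth
auth → cache
ingest → queue

ingest shard store proxy hub broker node mirror mesh bridge index core back sink ledger gate edge auth cache queue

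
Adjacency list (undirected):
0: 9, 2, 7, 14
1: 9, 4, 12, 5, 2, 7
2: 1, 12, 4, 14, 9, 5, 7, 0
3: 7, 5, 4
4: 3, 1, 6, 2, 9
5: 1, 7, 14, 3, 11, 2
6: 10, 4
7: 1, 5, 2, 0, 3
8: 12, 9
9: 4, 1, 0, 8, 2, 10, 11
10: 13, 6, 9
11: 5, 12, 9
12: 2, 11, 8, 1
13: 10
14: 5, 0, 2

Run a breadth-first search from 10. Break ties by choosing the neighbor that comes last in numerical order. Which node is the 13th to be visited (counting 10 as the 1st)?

Visit 10; enqueue 13, 9, 6 → queue [13, 9, 6]
Visit 13 → queue [9, 6]
Visit 9; enqueue 11, 8, 4, 2, 1, 0 → queue [6, 11, 8, 4, 2, 1, 0]
Visit 6 → queue [11, 8, 4, 2, 1, 0]
Visit 11; enqueue 12, 5 → queue [8, 4, 2, 1, 0, 12, 5]
Visit 8 → queue [4, 2, 1, 0, 12, 5]
Visit 4; enqueue 3 → queue [2, 1, 0, 12, 5, 3]
Visit 2; enqueue 14, 7 → queue [1, 0, 12, 5, 3, 14, 7]
Visit 1 → queue [0, 12, 5, 3, 14, 7]
Visit 0 → queue [12, 5, 3, 14, 7]
Visit 12 → queue [5, 3, 14, 7]
Visit 5 → queue [3, 14, 7]
Visit 3 → queue [14, 7]
Visit 14 → queue [7]
Visit 7 → queue []

Visit order: 10, 13, 9, 6, 11, 8, 4, 2, 1, 0, 12, 5, 3, 14, 7

3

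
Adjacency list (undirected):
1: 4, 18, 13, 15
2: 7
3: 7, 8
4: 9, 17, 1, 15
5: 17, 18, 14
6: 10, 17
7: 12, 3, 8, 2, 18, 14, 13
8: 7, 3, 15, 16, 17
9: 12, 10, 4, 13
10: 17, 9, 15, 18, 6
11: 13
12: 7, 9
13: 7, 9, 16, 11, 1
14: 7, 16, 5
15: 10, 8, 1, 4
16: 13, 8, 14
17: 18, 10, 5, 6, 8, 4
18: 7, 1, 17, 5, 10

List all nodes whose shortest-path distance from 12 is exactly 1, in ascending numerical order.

7, 9

Level 0: 12
Level 1: 7, 9
Level 2: 2, 3, 4, 8, 10, 13, 14, 18
Level 3: 1, 5, 6, 11, 15, 16, 17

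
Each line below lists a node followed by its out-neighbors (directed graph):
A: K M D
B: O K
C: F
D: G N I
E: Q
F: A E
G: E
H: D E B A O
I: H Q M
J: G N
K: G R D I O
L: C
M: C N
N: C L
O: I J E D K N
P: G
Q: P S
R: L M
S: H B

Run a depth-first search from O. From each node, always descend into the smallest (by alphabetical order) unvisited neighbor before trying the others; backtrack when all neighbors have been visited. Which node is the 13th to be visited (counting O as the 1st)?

M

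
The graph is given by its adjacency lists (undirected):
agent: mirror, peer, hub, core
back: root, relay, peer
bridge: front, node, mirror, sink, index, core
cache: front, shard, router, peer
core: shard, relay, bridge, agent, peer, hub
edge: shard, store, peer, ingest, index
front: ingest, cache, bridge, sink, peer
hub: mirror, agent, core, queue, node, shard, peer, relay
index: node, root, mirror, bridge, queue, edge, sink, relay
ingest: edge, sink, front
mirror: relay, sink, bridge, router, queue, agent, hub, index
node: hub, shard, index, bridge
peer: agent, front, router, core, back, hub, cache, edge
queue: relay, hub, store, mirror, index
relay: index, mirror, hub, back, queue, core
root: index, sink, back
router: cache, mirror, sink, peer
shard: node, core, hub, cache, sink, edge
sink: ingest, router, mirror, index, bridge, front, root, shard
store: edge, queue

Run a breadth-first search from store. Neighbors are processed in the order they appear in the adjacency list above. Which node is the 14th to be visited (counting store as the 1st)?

Visit store; enqueue edge, queue → queue [edge, queue]
Visit edge; enqueue shard, peer, ingest, index → queue [queue, shard, peer, ingest, index]
Visit queue; enqueue relay, hub, mirror → queue [shard, peer, ingest, index, relay, hub, mirror]
Visit shard; enqueue node, core, cache, sink → queue [peer, ingest, index, relay, hub, mirror, node, core, cache, sink]
Visit peer; enqueue agent, front, router, back → queue [ingest, index, relay, hub, mirror, node, core, cache, sink, agent, front, router, back]
Visit ingest → queue [index, relay, hub, mirror, node, core, cache, sink, agent, front, router, back]
Visit index; enqueue root, bridge → queue [relay, hub, mirror, node, core, cache, sink, agent, front, router, back, root, bridge]
Visit relay → queue [hub, mirror, node, core, cache, sink, agent, front, router, back, root, bridge]
Visit hub → queue [mirror, node, core, cache, sink, agent, front, router, back, root, bridge]
Visit mirror → queue [node, core, cache, sink, agent, front, router, back, root, bridge]
Visit node → queue [core, cache, sink, agent, front, router, back, root, bridge]
Visit core → queue [cache, sink, agent, front, router, back, root, bridge]
Visit cache → queue [sink, agent, front, router, back, root, bridge]
Visit sink → queue [agent, front, router, back, root, bridge]
Visit agent → queue [front, router, back, root, bridge]
Visit front → queue [router, back, root, bridge]
Visit router → queue [back, root, bridge]
Visit back → queue [root, bridge]
Visit root → queue [bridge]
Visit bridge → queue []

Visit order: store, edge, queue, shard, peer, ingest, index, relay, hub, mirror, node, core, cache, sink, agent, front, router, back, root, bridge

sink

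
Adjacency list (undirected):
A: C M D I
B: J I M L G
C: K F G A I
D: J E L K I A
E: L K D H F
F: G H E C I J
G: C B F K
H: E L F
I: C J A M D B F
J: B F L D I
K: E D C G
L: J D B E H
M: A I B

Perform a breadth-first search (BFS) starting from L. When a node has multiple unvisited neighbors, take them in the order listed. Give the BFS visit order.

L, J, D, B, E, H, F, I, K, A, M, G, C

Visit L; enqueue J, D, B, E, H → queue [J, D, B, E, H]
Visit J; enqueue F, I → queue [D, B, E, H, F, I]
Visit D; enqueue K, A → queue [B, E, H, F, I, K, A]
Visit B; enqueue M, G → queue [E, H, F, I, K, A, M, G]
Visit E → queue [H, F, I, K, A, M, G]
Visit H → queue [F, I, K, A, M, G]
Visit F; enqueue C → queue [I, K, A, M, G, C]
Visit I → queue [K, A, M, G, C]
Visit K → queue [A, M, G, C]
Visit A → queue [M, G, C]
Visit M → queue [G, C]
Visit G → queue [C]
Visit C → queue []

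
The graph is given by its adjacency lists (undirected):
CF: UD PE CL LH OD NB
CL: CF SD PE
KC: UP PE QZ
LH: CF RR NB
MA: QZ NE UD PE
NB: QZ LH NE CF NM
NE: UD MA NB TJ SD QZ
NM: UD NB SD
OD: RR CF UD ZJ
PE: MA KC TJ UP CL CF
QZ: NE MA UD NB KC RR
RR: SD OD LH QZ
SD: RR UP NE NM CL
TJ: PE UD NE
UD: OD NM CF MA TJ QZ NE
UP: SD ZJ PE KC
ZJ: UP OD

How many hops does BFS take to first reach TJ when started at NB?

2

Level 0: NB
Level 1: CF, LH, NE, NM, QZ
Level 2: CL, KC, MA, OD, PE, RR, SD, TJ, UD
Level 3: UP, ZJ
TJ first appears at level 2.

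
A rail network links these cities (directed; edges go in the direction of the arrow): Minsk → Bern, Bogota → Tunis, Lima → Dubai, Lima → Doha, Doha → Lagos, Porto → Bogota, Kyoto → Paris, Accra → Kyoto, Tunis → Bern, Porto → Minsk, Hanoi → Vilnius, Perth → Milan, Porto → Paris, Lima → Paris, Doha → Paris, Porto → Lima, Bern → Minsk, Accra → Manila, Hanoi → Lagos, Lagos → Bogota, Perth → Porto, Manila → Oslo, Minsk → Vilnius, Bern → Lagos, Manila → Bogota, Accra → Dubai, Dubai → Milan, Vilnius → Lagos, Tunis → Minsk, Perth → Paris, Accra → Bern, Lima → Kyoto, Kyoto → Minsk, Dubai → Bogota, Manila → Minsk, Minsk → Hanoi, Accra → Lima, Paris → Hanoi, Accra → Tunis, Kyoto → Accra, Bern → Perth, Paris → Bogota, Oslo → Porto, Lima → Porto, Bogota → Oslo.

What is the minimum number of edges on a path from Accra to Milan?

2

Level 0: Accra
Level 1: Bern, Dubai, Kyoto, Lima, Manila, Tunis
Level 2: Bogota, Doha, Lagos, Milan, Minsk, Oslo, Paris, Perth, Porto
Level 3: Hanoi, Vilnius
Milan first appears at level 2.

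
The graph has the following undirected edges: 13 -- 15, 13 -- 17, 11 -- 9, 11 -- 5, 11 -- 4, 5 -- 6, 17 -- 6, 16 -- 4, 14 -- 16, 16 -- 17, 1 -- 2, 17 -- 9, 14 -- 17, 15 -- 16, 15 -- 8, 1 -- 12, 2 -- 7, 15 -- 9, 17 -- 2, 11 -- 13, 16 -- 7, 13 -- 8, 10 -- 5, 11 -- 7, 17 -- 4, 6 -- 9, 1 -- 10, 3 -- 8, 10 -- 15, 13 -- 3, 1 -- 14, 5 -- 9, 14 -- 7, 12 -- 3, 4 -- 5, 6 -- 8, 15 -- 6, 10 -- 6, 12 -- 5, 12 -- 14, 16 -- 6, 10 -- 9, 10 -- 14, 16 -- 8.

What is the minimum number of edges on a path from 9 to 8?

Level 0: 9
Level 1: 5, 6, 10, 11, 15, 17
Level 2: 1, 2, 4, 7, 8, 12, 13, 14, 16
Level 3: 3
8 first appears at level 2.

2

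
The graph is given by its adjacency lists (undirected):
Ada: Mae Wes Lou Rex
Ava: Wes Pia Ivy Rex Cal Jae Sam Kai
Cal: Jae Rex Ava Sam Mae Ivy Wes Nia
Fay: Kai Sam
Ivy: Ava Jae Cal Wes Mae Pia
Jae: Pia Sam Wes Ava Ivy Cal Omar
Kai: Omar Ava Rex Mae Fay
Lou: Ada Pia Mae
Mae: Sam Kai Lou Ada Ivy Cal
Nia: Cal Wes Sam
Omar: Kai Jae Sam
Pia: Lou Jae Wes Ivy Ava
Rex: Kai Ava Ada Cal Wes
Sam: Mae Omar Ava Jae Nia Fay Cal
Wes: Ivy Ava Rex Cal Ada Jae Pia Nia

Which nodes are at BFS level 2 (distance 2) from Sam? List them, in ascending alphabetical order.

Ada, Ivy, Kai, Lou, Pia, Rex, Wes

Level 0: Sam
Level 1: Ava, Cal, Fay, Jae, Mae, Nia, Omar
Level 2: Ada, Ivy, Kai, Lou, Pia, Rex, Wes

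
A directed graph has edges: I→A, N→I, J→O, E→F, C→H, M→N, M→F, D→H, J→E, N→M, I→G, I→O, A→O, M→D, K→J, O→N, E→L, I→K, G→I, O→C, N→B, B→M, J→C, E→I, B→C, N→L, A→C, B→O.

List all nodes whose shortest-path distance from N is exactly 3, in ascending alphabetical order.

H, J

Level 0: N
Level 1: B, I, L, M
Level 2: A, C, D, F, G, K, O
Level 3: H, J
Level 4: E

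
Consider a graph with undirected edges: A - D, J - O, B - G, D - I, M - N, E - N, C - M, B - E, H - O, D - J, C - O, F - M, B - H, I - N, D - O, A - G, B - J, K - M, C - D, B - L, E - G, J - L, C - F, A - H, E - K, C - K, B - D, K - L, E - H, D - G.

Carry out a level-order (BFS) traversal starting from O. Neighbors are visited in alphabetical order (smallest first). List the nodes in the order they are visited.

Visit O; enqueue C, D, H, J → queue [C, D, H, J]
Visit C; enqueue F, K, M → queue [D, H, J, F, K, M]
Visit D; enqueue A, B, G, I → queue [H, J, F, K, M, A, B, G, I]
Visit H; enqueue E → queue [J, F, K, M, A, B, G, I, E]
Visit J; enqueue L → queue [F, K, M, A, B, G, I, E, L]
Visit F → queue [K, M, A, B, G, I, E, L]
Visit K → queue [M, A, B, G, I, E, L]
Visit M; enqueue N → queue [A, B, G, I, E, L, N]
Visit A → queue [B, G, I, E, L, N]
Visit B → queue [G, I, E, L, N]
Visit G → queue [I, E, L, N]
Visit I → queue [E, L, N]
Visit E → queue [L, N]
Visit L → queue [N]
Visit N → queue []

O -> C -> D -> H -> J -> F -> K -> M -> A -> B -> G -> I -> E -> L -> N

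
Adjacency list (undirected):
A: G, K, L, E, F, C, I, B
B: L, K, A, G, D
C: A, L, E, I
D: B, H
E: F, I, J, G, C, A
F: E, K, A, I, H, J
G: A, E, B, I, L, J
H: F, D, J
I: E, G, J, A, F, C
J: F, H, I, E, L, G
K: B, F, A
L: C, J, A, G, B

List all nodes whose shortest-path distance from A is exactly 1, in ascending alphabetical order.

B, C, E, F, G, I, K, L

Level 0: A
Level 1: B, C, E, F, G, I, K, L
Level 2: D, H, J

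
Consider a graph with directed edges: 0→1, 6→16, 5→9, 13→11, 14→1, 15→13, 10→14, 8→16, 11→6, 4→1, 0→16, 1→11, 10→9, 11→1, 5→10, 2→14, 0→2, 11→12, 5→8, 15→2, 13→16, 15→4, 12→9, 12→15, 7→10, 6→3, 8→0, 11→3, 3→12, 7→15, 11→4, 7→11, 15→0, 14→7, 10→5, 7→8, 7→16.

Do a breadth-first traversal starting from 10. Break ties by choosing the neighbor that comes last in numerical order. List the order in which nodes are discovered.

10 → 14 → 9 → 5 → 7 → 1 → 8 → 16 → 15 → 11 → 0 → 13 → 4 → 2 → 12 → 6 → 3

Visit 10; enqueue 14, 9, 5 → queue [14, 9, 5]
Visit 14; enqueue 7, 1 → queue [9, 5, 7, 1]
Visit 9 → queue [5, 7, 1]
Visit 5; enqueue 8 → queue [7, 1, 8]
Visit 7; enqueue 16, 15, 11 → queue [1, 8, 16, 15, 11]
Visit 1 → queue [8, 16, 15, 11]
Visit 8; enqueue 0 → queue [16, 15, 11, 0]
Visit 16 → queue [15, 11, 0]
Visit 15; enqueue 13, 4, 2 → queue [11, 0, 13, 4, 2]
Visit 11; enqueue 12, 6, 3 → queue [0, 13, 4, 2, 12, 6, 3]
Visit 0 → queue [13, 4, 2, 12, 6, 3]
Visit 13 → queue [4, 2, 12, 6, 3]
Visit 4 → queue [2, 12, 6, 3]
Visit 2 → queue [12, 6, 3]
Visit 12 → queue [6, 3]
Visit 6 → queue [3]
Visit 3 → queue []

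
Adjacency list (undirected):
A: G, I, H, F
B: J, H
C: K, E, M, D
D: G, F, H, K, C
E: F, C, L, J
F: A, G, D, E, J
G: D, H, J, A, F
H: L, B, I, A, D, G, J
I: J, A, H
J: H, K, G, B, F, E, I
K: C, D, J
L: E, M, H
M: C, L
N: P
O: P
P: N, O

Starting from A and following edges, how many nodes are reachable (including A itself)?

13

BFS from A visits: A, G, I, H, F, D, J, L, B, E, K, C, M
Reachable nodes: 13 of 16 total.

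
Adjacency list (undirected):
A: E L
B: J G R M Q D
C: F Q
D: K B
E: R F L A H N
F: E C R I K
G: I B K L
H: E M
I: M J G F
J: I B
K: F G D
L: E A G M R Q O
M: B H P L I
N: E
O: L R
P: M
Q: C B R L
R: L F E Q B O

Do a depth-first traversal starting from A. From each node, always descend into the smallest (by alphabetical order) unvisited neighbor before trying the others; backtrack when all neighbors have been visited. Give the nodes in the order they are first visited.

Visit A
A → E
E → F
F → C
C → Q
Q → B
B → D
D → K
K → G
G → I
I → J
I → M
M → H
M → L
L → O
O → R
M → P
E → N

A E F C Q B D K G I J M H L O R P N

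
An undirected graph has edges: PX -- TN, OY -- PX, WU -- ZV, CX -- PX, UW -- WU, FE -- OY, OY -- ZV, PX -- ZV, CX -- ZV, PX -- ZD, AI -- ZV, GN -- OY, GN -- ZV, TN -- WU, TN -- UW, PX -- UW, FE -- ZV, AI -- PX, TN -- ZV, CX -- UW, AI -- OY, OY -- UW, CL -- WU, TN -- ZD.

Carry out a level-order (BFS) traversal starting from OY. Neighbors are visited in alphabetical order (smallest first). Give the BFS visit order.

Visit OY; enqueue AI, FE, GN, PX, UW, ZV → queue [AI, FE, GN, PX, UW, ZV]
Visit AI → queue [FE, GN, PX, UW, ZV]
Visit FE → queue [GN, PX, UW, ZV]
Visit GN → queue [PX, UW, ZV]
Visit PX; enqueue CX, TN, ZD → queue [UW, ZV, CX, TN, ZD]
Visit UW; enqueue WU → queue [ZV, CX, TN, ZD, WU]
Visit ZV → queue [CX, TN, ZD, WU]
Visit CX → queue [TN, ZD, WU]
Visit TN → queue [ZD, WU]
Visit ZD → queue [WU]
Visit WU; enqueue CL → queue [CL]
Visit CL → queue []

OY, AI, FE, GN, PX, UW, ZV, CX, TN, ZD, WU, CL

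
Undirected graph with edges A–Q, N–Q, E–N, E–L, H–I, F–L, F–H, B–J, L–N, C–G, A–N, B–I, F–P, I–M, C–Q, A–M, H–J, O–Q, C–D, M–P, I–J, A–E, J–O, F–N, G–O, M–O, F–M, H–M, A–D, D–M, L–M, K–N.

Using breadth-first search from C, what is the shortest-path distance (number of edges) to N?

Level 0: C
Level 1: D, G, Q
Level 2: A, M, N, O
Level 3: E, F, H, I, J, K, L, P
Level 4: B
N first appears at level 2.

2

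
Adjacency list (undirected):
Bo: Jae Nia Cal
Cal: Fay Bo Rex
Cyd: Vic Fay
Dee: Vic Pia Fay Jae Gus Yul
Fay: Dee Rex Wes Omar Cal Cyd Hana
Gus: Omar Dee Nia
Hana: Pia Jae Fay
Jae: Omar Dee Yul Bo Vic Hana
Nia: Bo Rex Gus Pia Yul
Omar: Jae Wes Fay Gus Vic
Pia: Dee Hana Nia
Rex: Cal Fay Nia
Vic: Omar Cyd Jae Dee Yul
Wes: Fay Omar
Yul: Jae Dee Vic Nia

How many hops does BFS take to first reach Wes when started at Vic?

2

Level 0: Vic
Level 1: Cyd, Dee, Jae, Omar, Yul
Level 2: Bo, Fay, Gus, Hana, Nia, Pia, Wes
Level 3: Cal, Rex
Wes first appears at level 2.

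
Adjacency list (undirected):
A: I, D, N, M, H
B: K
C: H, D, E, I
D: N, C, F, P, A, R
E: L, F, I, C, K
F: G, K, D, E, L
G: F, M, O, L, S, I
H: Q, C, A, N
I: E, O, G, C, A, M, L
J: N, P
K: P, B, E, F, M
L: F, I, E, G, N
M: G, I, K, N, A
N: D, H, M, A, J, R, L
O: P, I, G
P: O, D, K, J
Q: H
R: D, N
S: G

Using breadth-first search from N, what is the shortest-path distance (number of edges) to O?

Level 0: N
Level 1: A, D, H, J, L, M, R
Level 2: C, E, F, G, I, K, P, Q
Level 3: B, O, S
O first appears at level 3.

3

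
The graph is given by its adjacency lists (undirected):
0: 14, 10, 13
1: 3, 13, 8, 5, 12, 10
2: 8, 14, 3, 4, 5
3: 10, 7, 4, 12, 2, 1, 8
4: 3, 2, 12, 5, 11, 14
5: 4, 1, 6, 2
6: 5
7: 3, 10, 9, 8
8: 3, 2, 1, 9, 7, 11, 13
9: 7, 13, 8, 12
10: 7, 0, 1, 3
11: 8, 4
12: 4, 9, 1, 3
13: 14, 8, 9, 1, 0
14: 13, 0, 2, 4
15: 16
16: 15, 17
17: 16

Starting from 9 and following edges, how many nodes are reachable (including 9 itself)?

BFS from 9 visits: 9, 7, 8, 12, 13, 3, 10, 1, 2, 11, 4, 0, 14, 5, 6
Reachable nodes: 15 of 18 total.

15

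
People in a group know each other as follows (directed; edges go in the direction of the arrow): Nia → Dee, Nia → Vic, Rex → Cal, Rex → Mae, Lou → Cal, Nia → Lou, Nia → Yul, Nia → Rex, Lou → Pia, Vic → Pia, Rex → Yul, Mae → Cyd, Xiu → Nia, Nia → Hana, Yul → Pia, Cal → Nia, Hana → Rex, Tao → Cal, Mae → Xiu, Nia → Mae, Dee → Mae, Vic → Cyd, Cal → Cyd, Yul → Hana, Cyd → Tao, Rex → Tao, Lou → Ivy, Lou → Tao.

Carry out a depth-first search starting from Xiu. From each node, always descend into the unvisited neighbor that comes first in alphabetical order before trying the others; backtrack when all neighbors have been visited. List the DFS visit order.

Xiu → Nia → Dee → Mae → Cyd → Tao → Cal → Hana → Rex → Yul → Pia → Lou → Ivy → Vic

Visit Xiu
Xiu → Nia
Nia → Dee
Dee → Mae
Mae → Cyd
Cyd → Tao
Tao → Cal
Nia → Hana
Hana → Rex
Rex → Yul
Yul → Pia
Nia → Lou
Lou → Ivy
Nia → Vic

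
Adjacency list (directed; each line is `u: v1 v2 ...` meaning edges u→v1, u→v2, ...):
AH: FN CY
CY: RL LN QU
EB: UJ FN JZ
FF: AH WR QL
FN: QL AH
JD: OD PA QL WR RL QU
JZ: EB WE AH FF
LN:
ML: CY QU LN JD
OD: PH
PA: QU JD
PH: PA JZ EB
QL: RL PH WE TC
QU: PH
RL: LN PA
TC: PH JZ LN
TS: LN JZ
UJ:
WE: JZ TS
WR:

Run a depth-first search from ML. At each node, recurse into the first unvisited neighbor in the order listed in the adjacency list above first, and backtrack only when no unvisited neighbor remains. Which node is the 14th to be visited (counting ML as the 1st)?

Visit ML
ML → CY
CY → RL
RL → LN
RL → PA
PA → QU
QU → PH
PH → JZ
JZ → EB
EB → UJ
EB → FN
FN → QL
QL → WE
WE → TS
QL → TC
FN → AH
JZ → FF
FF → WR
PA → JD
JD → OD

Visit order: ML, CY, RL, LN, PA, QU, PH, JZ, EB, UJ, FN, QL, WE, TS, TC, AH, FF, WR, JD, OD

TS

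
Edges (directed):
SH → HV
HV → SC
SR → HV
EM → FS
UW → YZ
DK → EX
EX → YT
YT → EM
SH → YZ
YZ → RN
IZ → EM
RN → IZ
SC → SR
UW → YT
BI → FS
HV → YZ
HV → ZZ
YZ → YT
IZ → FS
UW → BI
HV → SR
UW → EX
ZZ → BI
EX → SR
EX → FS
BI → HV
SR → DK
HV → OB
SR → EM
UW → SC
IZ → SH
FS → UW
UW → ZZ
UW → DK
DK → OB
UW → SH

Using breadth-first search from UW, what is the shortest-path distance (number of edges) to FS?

Level 0: UW
Level 1: BI, DK, EX, SC, SH, YT, YZ, ZZ
Level 2: EM, FS, HV, OB, RN, SR
Level 3: IZ
FS first appears at level 2.

2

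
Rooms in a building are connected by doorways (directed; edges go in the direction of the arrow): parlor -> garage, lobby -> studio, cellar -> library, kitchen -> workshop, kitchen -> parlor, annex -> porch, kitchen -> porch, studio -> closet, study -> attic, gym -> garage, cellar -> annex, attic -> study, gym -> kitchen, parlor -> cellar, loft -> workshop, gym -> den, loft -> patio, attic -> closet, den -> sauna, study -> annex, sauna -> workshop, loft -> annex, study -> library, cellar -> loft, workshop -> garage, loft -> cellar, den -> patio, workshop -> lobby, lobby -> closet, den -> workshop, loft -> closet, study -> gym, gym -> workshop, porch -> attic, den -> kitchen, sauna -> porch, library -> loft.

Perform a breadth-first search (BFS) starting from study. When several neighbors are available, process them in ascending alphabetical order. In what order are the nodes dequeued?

Visit study; enqueue annex, attic, gym, library → queue [annex, attic, gym, library]
Visit annex; enqueue porch → queue [attic, gym, library, porch]
Visit attic; enqueue closet → queue [gym, library, porch, closet]
Visit gym; enqueue den, garage, kitchen, workshop → queue [library, porch, closet, den, garage, kitchen, workshop]
Visit library; enqueue loft → queue [porch, closet, den, garage, kitchen, workshop, loft]
Visit porch → queue [closet, den, garage, kitchen, workshop, loft]
Visit closet → queue [den, garage, kitchen, workshop, loft]
Visit den; enqueue patio, sauna → queue [garage, kitchen, workshop, loft, patio, sauna]
Visit garage → queue [kitchen, workshop, loft, patio, sauna]
Visit kitchen; enqueue parlor → queue [workshop, loft, patio, sauna, parlor]
Visit workshop; enqueue lobby → queue [loft, patio, sauna, parlor, lobby]
Visit loft; enqueue cellar → queue [patio, sauna, parlor, lobby, cellar]
Visit patio → queue [sauna, parlor, lobby, cellar]
Visit sauna → queue [parlor, lobby, cellar]
Visit parlor → queue [lobby, cellar]
Visit lobby; enqueue studio → queue [cellar, studio]
Visit cellar → queue [studio]
Visit studio → queue []

study → annex → attic → gym → library → porch → closet → den → garage → kitchen → workshop → loft → patio → sauna → parlor → lobby → cellar → studio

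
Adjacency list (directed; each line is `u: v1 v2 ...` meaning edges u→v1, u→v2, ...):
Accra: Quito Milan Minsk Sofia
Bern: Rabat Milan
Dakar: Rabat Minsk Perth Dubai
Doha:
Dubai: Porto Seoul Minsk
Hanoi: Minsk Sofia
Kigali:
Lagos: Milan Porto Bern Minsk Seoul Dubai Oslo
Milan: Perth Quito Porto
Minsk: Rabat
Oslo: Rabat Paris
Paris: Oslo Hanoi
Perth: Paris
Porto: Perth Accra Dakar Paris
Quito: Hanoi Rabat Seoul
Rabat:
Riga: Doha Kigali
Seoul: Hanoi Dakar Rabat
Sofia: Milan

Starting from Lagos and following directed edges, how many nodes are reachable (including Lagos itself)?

BFS from Lagos visits: Lagos, Milan, Porto, Bern, Minsk, Seoul, Dubai, Oslo, Perth, Quito, Accra, Dakar, Paris, Rabat, Hanoi, Sofia
Reachable nodes: 16 of 19 total.

16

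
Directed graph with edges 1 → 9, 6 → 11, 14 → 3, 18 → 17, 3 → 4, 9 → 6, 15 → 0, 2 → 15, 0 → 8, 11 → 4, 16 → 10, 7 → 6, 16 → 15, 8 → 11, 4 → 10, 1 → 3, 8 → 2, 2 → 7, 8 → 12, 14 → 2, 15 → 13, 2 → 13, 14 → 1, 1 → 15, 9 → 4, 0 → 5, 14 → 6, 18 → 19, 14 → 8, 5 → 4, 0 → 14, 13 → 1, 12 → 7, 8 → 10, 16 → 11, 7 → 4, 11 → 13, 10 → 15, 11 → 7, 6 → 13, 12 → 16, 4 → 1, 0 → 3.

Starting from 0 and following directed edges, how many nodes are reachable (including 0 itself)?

BFS from 0 visits: 0, 3, 5, 8, 14, 4, 2, 10, 11, 12, 1, 6, 7, 13, 15, 16, 9
Reachable nodes: 17 of 20 total.

17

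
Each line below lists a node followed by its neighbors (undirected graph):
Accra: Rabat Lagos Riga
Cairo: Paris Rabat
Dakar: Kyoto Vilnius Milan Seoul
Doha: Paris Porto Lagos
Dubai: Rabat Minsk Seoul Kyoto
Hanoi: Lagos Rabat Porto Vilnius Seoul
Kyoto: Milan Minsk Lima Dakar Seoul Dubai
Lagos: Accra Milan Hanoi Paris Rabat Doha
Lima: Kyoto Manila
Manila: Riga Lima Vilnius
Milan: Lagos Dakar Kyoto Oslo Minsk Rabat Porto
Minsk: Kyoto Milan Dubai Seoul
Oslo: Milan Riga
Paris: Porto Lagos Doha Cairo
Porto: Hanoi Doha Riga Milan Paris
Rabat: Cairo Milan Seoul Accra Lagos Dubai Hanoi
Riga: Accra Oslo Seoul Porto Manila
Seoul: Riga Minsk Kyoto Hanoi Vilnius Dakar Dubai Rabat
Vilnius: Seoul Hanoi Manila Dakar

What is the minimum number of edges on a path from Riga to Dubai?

Level 0: Riga
Level 1: Accra, Manila, Oslo, Porto, Seoul
Level 2: Dakar, Doha, Dubai, Hanoi, Kyoto, Lagos, Lima, Milan, Minsk, Paris, Rabat, Vilnius
Level 3: Cairo
Dubai first appears at level 2.

2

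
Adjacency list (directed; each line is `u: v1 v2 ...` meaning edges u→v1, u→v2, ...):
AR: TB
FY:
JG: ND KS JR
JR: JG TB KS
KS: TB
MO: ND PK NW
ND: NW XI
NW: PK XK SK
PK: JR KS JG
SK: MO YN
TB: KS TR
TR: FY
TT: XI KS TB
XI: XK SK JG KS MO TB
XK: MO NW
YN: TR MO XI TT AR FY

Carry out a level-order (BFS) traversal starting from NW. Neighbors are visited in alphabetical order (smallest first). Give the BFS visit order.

NW, PK, SK, XK, JG, JR, KS, MO, YN, ND, TB, AR, FY, TR, TT, XI

Visit NW; enqueue PK, SK, XK → queue [PK, SK, XK]
Visit PK; enqueue JG, JR, KS → queue [SK, XK, JG, JR, KS]
Visit SK; enqueue MO, YN → queue [XK, JG, JR, KS, MO, YN]
Visit XK → queue [JG, JR, KS, MO, YN]
Visit JG; enqueue ND → queue [JR, KS, MO, YN, ND]
Visit JR; enqueue TB → queue [KS, MO, YN, ND, TB]
Visit KS → queue [MO, YN, ND, TB]
Visit MO → queue [YN, ND, TB]
Visit YN; enqueue AR, FY, TR, TT, XI → queue [ND, TB, AR, FY, TR, TT, XI]
Visit ND → queue [TB, AR, FY, TR, TT, XI]
Visit TB → queue [AR, FY, TR, TT, XI]
Visit AR → queue [FY, TR, TT, XI]
Visit FY → queue [TR, TT, XI]
Visit TR → queue [TT, XI]
Visit TT → queue [XI]
Visit XI → queue []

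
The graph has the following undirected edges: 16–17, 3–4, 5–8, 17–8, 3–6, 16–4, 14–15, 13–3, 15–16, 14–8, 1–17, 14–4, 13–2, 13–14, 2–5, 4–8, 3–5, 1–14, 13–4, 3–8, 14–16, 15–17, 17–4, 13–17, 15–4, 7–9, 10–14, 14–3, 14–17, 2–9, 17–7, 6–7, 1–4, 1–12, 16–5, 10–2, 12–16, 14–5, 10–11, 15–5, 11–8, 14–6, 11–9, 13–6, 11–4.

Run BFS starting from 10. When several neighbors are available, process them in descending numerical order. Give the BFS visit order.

10, 14, 11, 2, 17, 16, 15, 13, 8, 6, 5, 4, 3, 1, 9, 7, 12

Visit 10; enqueue 14, 11, 2 → queue [14, 11, 2]
Visit 14; enqueue 17, 16, 15, 13, 8, 6, 5, 4, 3, 1 → queue [11, 2, 17, 16, 15, 13, 8, 6, 5, 4, 3, 1]
Visit 11; enqueue 9 → queue [2, 17, 16, 15, 13, 8, 6, 5, 4, 3, 1, 9]
Visit 2 → queue [17, 16, 15, 13, 8, 6, 5, 4, 3, 1, 9]
Visit 17; enqueue 7 → queue [16, 15, 13, 8, 6, 5, 4, 3, 1, 9, 7]
Visit 16; enqueue 12 → queue [15, 13, 8, 6, 5, 4, 3, 1, 9, 7, 12]
Visit 15 → queue [13, 8, 6, 5, 4, 3, 1, 9, 7, 12]
Visit 13 → queue [8, 6, 5, 4, 3, 1, 9, 7, 12]
Visit 8 → queue [6, 5, 4, 3, 1, 9, 7, 12]
Visit 6 → queue [5, 4, 3, 1, 9, 7, 12]
Visit 5 → queue [4, 3, 1, 9, 7, 12]
Visit 4 → queue [3, 1, 9, 7, 12]
Visit 3 → queue [1, 9, 7, 12]
Visit 1 → queue [9, 7, 12]
Visit 9 → queue [7, 12]
Visit 7 → queue [12]
Visit 12 → queue []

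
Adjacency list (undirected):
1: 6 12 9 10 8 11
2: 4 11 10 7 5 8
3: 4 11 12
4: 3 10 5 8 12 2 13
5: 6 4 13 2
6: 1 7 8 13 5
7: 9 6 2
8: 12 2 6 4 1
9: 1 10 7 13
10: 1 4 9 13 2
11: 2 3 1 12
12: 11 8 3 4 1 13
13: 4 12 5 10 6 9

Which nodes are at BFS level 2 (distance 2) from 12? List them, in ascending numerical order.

Level 0: 12
Level 1: 1, 3, 4, 8, 11, 13
Level 2: 2, 5, 6, 9, 10
Level 3: 7

2, 5, 6, 9, 10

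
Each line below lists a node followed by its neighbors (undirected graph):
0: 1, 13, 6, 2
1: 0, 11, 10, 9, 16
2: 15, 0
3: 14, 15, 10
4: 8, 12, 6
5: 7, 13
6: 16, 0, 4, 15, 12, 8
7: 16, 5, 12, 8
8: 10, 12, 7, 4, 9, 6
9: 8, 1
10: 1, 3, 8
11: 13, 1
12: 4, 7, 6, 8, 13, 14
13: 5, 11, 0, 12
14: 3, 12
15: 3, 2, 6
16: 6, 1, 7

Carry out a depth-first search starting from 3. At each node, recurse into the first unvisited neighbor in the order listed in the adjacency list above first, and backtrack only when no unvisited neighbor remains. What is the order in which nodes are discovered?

3, 14, 12, 4, 8, 10, 1, 0, 13, 5, 7, 16, 6, 15, 2, 11, 9

Visit 3
3 → 14
14 → 12
12 → 4
4 → 8
8 → 10
10 → 1
1 → 0
0 → 13
13 → 5
5 → 7
7 → 16
16 → 6
6 → 15
15 → 2
13 → 11
1 → 9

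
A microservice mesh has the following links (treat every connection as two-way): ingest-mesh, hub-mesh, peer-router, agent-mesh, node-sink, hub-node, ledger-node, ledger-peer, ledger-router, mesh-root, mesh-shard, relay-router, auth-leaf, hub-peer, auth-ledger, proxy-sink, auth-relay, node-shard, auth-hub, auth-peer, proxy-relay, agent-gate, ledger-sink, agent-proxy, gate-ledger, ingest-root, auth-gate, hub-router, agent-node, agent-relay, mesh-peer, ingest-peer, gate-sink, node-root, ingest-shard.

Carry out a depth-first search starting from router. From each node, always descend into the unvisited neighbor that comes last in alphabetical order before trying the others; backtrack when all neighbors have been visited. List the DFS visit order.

Visit router
router → relay
relay → proxy
proxy → sink
sink → node
node → shard
shard → mesh
mesh → root
root → ingest
ingest → peer
peer → ledger
ledger → gate
gate → auth
auth → leaf
auth → hub
gate → agent

router, relay, proxy, sink, node, shard, mesh, root, ingest, peer, ledger, gate, auth, leaf, hub, agent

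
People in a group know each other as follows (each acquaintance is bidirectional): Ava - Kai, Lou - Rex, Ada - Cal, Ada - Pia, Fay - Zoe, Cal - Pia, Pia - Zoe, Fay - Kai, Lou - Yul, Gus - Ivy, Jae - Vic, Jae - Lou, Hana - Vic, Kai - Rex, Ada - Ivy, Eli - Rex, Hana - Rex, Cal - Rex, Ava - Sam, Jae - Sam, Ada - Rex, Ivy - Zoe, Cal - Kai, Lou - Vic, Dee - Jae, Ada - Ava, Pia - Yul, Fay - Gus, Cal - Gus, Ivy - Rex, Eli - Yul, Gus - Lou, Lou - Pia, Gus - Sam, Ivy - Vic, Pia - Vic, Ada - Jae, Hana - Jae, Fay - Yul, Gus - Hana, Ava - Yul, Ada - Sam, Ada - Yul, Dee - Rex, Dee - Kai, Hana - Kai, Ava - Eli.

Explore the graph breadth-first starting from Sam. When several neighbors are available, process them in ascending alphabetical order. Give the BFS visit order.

Visit Sam; enqueue Ada, Ava, Gus, Jae → queue [Ada, Ava, Gus, Jae]
Visit Ada; enqueue Cal, Ivy, Pia, Rex, Yul → queue [Ava, Gus, Jae, Cal, Ivy, Pia, Rex, Yul]
Visit Ava; enqueue Eli, Kai → queue [Gus, Jae, Cal, Ivy, Pia, Rex, Yul, Eli, Kai]
Visit Gus; enqueue Fay, Hana, Lou → queue [Jae, Cal, Ivy, Pia, Rex, Yul, Eli, Kai, Fay, Hana, Lou]
Visit Jae; enqueue Dee, Vic → queue [Cal, Ivy, Pia, Rex, Yul, Eli, Kai, Fay, Hana, Lou, Dee, Vic]
Visit Cal → queue [Ivy, Pia, Rex, Yul, Eli, Kai, Fay, Hana, Lou, Dee, Vic]
Visit Ivy; enqueue Zoe → queue [Pia, Rex, Yul, Eli, Kai, Fay, Hana, Lou, Dee, Vic, Zoe]
Visit Pia → queue [Rex, Yul, Eli, Kai, Fay, Hana, Lou, Dee, Vic, Zoe]
Visit Rex → queue [Yul, Eli, Kai, Fay, Hana, Lou, Dee, Vic, Zoe]
Visit Yul → queue [Eli, Kai, Fay, Hana, Lou, Dee, Vic, Zoe]
Visit Eli → queue [Kai, Fay, Hana, Lou, Dee, Vic, Zoe]
Visit Kai → queue [Fay, Hana, Lou, Dee, Vic, Zoe]
Visit Fay → queue [Hana, Lou, Dee, Vic, Zoe]
Visit Hana → queue [Lou, Dee, Vic, Zoe]
Visit Lou → queue [Dee, Vic, Zoe]
Visit Dee → queue [Vic, Zoe]
Visit Vic → queue [Zoe]
Visit Zoe → queue []

Sam, Ada, Ava, Gus, Jae, Cal, Ivy, Pia, Rex, Yul, Eli, Kai, Fay, Hana, Lou, Dee, Vic, Zoe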